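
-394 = -394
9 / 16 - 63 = -62.44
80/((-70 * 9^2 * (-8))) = 1/567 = 0.00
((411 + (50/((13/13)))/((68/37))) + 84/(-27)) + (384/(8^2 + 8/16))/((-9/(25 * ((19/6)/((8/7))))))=15366131/39474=389.27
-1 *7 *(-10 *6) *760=319200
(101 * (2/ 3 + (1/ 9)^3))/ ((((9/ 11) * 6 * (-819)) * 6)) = -541057/ 193444524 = -0.00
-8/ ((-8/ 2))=2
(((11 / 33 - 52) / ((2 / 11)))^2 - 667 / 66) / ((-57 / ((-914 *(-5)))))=-73058928805 / 11286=-6473412.09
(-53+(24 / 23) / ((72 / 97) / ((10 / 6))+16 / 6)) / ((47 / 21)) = -306327 / 13018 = -23.53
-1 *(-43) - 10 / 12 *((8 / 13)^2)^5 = 42.99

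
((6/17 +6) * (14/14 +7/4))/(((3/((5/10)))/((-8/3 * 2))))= -264/17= -15.53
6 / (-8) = -3 / 4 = -0.75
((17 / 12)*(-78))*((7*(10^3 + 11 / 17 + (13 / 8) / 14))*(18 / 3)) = -4644541.69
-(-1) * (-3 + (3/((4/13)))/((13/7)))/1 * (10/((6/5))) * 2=37.50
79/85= 0.93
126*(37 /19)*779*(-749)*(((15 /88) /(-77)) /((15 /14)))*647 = 46313993313 /242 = 191380137.66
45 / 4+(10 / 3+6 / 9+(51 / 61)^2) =237385 / 14884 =15.95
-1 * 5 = -5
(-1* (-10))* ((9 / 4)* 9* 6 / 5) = 243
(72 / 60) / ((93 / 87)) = 174 / 155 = 1.12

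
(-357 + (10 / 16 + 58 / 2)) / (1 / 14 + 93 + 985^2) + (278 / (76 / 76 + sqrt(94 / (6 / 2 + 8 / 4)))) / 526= -12731299957 / 423961721828 + 139 * sqrt(470) / 23407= 0.10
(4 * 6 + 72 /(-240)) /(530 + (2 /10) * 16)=237 /5332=0.04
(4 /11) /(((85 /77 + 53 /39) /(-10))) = -2730 /1849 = -1.48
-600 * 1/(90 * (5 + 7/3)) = -10/11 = -0.91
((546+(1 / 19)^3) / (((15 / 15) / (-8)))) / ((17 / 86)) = -151562960 / 6859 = -22096.95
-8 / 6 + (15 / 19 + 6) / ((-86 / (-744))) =3272 / 57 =57.40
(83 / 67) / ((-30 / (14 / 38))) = -581 / 38190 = -0.02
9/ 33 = 3/ 11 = 0.27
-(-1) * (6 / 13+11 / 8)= 191 / 104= 1.84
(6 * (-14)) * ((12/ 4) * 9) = -2268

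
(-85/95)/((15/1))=-17/285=-0.06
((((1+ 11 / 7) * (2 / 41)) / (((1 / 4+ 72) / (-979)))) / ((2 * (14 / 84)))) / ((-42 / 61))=4299768 / 580601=7.41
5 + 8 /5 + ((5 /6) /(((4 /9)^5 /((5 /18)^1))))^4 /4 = 44718389960521509717 /5629499534213120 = 7943.58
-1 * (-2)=2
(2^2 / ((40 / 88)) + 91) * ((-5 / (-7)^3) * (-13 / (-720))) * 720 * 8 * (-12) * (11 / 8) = -856284 / 343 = -2496.45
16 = 16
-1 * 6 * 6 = -36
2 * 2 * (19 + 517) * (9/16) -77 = 1129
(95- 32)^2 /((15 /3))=3969 /5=793.80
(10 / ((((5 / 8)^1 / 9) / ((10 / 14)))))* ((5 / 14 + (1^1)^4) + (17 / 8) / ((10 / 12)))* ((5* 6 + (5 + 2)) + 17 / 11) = 8349408 / 539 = 15490.55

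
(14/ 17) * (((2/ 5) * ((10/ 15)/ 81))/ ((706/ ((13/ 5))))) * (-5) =-364/ 7291215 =-0.00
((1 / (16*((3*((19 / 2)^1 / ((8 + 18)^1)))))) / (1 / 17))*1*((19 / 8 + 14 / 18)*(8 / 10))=50167 / 20520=2.44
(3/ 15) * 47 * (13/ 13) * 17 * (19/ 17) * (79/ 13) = 70547/ 65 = 1085.34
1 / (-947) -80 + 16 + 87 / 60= -1184717 / 18940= -62.55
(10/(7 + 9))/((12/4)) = 5/24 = 0.21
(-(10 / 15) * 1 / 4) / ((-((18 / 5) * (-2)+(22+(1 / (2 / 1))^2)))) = 10 / 903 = 0.01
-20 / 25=-4 / 5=-0.80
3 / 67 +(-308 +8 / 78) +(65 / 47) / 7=-264484006 / 859677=-307.66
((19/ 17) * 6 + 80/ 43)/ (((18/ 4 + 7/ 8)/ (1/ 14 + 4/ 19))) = 0.45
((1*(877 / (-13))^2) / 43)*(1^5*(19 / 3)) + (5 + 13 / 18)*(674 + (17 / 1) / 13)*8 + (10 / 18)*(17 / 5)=229537536 / 7267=31586.29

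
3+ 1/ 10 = 31/ 10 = 3.10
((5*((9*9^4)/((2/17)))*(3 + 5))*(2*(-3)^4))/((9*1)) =361379880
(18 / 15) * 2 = 12 / 5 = 2.40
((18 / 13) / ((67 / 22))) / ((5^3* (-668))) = -99 / 18182125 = -0.00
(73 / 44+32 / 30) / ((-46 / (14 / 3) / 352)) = -100744 / 1035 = -97.34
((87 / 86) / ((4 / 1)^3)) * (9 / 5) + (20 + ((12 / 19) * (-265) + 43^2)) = 889763997 / 522880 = 1701.66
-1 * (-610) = 610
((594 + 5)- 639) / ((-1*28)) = 1.43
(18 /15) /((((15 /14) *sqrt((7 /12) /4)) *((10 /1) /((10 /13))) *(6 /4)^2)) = 64 *sqrt(21) /2925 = 0.10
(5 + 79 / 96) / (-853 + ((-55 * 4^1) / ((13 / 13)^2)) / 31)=-1333 / 196896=-0.01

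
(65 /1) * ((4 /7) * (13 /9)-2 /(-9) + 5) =8255 /21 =393.10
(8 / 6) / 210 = 2 / 315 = 0.01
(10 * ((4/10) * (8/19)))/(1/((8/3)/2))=128/57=2.25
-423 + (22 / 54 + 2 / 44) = -250993 / 594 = -422.55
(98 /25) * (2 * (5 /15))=196 /75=2.61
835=835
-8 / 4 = -2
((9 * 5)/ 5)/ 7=9/ 7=1.29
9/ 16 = 0.56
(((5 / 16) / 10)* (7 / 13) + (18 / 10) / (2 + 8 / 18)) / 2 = 17233 / 45760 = 0.38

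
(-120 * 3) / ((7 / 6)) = -2160 / 7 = -308.57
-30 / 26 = -15 / 13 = -1.15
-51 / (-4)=51 / 4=12.75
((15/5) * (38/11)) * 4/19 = 24/11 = 2.18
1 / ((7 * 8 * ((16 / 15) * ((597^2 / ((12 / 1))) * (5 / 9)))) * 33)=0.00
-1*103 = -103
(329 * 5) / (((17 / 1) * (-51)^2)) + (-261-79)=-15032135 / 44217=-339.96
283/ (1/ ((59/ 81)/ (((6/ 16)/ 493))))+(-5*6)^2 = 66071668/ 243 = 271899.87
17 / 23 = 0.74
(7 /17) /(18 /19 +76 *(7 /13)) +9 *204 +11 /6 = 484677838 /263721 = 1837.84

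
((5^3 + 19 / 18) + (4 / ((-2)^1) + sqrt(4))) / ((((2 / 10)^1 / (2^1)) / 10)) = 113450 / 9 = 12605.56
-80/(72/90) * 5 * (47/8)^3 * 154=-999296375/64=-15614005.86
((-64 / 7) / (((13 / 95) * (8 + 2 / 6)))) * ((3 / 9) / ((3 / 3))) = -1216 / 455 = -2.67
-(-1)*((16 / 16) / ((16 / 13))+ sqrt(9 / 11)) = 13 / 16+ 3*sqrt(11) / 11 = 1.72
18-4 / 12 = 53 / 3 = 17.67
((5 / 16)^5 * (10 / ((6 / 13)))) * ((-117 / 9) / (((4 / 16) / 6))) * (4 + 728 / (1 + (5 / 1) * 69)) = -87140625 / 708608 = -122.97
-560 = -560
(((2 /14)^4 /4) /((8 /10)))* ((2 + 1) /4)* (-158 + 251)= 1395 /153664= 0.01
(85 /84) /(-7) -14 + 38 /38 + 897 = 519707 /588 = 883.86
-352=-352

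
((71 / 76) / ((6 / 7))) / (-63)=-71 / 4104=-0.02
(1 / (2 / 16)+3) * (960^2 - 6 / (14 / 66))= 10137288.86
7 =7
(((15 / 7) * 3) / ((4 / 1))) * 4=45 / 7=6.43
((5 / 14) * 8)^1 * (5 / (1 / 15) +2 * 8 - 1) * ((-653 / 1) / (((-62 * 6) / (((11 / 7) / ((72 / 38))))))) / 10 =682385 / 18228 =37.44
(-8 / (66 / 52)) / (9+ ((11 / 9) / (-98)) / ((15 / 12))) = -152880 / 218053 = -0.70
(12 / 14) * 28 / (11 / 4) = 96 / 11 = 8.73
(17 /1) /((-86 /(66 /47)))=-561 /2021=-0.28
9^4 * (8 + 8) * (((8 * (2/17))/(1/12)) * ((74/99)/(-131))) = -165722112/24497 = -6765.00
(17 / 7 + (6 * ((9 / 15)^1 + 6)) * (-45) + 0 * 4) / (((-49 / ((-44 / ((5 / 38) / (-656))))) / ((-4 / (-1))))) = 54652944896 / 1715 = 31867606.35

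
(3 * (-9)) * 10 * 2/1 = -540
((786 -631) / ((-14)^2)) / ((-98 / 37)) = -5735 / 19208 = -0.30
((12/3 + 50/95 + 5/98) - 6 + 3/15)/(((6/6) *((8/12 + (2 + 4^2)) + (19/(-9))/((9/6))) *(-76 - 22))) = 307341/425169080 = 0.00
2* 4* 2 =16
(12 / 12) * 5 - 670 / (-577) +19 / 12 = 53623 / 6924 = 7.74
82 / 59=1.39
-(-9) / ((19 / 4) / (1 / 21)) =12 / 133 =0.09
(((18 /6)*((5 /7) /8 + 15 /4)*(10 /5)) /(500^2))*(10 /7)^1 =129 /980000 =0.00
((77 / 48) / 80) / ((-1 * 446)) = -77 / 1712640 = -0.00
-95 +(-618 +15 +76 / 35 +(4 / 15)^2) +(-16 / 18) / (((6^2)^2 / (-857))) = -177372541 / 255150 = -695.17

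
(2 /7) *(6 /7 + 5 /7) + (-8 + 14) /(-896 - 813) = 0.45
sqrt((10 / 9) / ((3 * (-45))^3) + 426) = 20.64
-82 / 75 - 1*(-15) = 1043 / 75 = 13.91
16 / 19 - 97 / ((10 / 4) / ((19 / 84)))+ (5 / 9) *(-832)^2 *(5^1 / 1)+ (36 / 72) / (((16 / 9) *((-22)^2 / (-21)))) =178238636725411 / 92695680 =1922836.50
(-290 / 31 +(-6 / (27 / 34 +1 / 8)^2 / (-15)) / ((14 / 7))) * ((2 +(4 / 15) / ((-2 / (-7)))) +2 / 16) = -1350735793 / 48437500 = -27.89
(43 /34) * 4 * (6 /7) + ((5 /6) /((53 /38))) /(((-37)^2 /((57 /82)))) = 3070246579 /708011206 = 4.34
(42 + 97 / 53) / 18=2323 / 954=2.44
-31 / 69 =-0.45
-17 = -17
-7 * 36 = -252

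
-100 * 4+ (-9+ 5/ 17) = -6948/ 17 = -408.71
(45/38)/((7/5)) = 225/266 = 0.85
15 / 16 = 0.94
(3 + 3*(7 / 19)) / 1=78 / 19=4.11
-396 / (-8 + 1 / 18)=648 / 13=49.85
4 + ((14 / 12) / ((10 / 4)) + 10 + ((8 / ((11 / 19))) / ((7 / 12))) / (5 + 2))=144323 / 8085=17.85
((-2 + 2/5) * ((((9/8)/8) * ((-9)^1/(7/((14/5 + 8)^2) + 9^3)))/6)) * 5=19683/8503756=0.00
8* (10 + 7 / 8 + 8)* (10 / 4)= 755 / 2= 377.50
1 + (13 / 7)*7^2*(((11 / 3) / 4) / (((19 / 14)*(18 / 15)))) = 35719 / 684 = 52.22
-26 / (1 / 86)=-2236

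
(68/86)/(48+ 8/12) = 51/3139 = 0.02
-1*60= -60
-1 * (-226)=226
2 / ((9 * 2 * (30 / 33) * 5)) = 11 / 450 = 0.02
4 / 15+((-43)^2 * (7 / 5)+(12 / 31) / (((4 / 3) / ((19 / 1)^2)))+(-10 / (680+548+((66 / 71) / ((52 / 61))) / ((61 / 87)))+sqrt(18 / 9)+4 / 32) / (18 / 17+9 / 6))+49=34 * sqrt(2) / 87+335793256949257 / 122430800460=2743.27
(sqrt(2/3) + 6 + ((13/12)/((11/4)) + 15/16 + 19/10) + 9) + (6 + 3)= sqrt(6)/3 + 71891/2640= 28.05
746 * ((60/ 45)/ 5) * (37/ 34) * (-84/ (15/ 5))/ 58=-772856/ 7395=-104.51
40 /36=1.11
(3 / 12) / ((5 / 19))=19 / 20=0.95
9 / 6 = 3 / 2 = 1.50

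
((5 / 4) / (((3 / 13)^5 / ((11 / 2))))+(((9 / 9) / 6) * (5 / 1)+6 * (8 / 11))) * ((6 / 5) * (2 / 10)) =224743397 / 89100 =2522.37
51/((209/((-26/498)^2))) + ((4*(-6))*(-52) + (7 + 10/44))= 10843670641/8638806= 1255.23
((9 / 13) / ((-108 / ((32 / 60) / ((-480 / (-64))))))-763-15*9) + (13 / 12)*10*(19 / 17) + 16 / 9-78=-287046961 / 298350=-962.11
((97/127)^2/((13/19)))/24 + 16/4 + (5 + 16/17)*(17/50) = 761822599/125806200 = 6.06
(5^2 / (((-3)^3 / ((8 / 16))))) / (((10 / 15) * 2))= -25 / 72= -0.35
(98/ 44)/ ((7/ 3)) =21/ 22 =0.95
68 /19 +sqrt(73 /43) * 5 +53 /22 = 2503 /418 +5 * sqrt(3139) /43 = 12.50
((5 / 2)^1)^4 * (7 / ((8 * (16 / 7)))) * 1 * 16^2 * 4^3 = 245000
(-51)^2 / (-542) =-2601 / 542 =-4.80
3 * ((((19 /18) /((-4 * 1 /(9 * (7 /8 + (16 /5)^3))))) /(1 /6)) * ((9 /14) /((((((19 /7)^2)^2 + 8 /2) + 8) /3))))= -53278097733 /1273064000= -41.85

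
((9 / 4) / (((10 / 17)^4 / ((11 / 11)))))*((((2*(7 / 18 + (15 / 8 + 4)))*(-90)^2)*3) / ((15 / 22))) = 33562162161 / 4000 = 8390540.54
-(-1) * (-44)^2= 1936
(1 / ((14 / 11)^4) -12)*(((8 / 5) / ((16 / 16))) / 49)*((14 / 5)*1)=-446351 / 420175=-1.06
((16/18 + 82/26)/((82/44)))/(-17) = -10406/81549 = -0.13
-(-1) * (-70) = -70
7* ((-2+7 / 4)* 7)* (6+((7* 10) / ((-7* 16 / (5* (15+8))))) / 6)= 73.24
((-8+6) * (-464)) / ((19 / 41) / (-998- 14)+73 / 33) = 115513728 / 275299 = 419.59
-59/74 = -0.80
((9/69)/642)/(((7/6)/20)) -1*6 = -103302/17227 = -6.00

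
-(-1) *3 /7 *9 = 27 /7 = 3.86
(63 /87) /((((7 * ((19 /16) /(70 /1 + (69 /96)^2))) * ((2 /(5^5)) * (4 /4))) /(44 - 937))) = -31817090625 /3712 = -8571414.50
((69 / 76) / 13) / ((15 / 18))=207 / 2470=0.08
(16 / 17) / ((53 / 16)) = 256 / 901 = 0.28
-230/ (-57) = 230/ 57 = 4.04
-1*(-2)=2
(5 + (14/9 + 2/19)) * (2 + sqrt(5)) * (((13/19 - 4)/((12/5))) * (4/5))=-7973 * sqrt(5)/1083 - 15946/1083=-31.19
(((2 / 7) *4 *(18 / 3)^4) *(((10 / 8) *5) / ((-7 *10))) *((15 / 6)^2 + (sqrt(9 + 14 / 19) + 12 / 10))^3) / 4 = -39047.40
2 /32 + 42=673 /16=42.06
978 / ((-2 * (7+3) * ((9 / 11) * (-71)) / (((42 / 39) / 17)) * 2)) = 12551 / 470730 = 0.03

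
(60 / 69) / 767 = 20 / 17641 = 0.00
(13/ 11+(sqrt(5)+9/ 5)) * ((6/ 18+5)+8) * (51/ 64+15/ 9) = 2365 * sqrt(5)/ 72+1763/ 18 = 171.39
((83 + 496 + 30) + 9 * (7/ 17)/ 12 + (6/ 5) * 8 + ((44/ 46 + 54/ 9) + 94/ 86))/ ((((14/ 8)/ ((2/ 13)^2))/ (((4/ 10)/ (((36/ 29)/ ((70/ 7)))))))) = 24455238436/ 895040055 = 27.32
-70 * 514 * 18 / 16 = -80955 / 2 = -40477.50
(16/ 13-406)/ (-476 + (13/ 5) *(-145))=5262/ 11089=0.47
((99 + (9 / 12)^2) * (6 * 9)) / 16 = 43011 / 128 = 336.02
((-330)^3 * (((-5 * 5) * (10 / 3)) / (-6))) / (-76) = 124781250 / 19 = 6567434.21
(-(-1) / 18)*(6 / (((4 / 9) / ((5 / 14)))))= 15 / 56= 0.27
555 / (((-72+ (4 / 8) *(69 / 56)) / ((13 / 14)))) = -296 / 41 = -7.22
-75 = -75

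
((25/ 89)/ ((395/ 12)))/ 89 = 60/ 625759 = 0.00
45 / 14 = 3.21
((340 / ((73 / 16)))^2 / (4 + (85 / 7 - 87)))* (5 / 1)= -64736000 / 165199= -391.87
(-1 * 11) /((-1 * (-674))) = -11 /674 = -0.02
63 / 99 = 7 / 11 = 0.64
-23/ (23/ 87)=-87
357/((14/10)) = 255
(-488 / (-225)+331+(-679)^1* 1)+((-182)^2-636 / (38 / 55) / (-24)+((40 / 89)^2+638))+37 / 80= 18125900770127 / 541796400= 33455.19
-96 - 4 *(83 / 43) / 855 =-3529772 / 36765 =-96.01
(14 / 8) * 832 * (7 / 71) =10192 / 71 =143.55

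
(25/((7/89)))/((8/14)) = 556.25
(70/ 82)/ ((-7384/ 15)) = -525/ 302744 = -0.00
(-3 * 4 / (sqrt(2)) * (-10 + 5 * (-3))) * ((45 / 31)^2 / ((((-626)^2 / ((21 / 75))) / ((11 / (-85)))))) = -93555 * sqrt(2) / 3201039106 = -0.00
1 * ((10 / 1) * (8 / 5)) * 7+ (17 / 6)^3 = 29105 / 216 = 134.75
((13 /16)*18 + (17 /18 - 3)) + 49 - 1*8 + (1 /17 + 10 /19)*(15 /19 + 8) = 25942945 /441864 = 58.71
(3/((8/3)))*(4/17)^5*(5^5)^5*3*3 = 3089904785156250000000/1419857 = 2176208438706327.47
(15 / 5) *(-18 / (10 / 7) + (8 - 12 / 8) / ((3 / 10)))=136 / 5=27.20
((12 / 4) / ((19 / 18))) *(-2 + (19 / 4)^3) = 181737 / 608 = 298.91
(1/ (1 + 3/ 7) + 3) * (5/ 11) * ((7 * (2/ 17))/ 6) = 259/ 1122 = 0.23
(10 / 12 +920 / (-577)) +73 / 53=0.62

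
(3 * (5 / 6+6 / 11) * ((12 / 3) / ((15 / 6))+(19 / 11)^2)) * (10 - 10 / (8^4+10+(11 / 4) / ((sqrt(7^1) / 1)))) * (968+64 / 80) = 4889397968 * sqrt(7) / 1142381758155+2307520126522234988 / 12566199339705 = 183629.13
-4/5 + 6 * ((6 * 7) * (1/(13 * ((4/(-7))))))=-2257/65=-34.72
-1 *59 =-59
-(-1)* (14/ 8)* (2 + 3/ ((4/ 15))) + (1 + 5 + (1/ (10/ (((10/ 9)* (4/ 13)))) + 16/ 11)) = 631685/ 20592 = 30.68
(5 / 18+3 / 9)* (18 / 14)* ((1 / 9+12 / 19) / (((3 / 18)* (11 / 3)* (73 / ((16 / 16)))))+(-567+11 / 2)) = -17133103 / 38836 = -441.17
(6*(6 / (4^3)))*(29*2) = 261 / 8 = 32.62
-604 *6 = -3624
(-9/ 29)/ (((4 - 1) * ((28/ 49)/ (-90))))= 945/ 58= 16.29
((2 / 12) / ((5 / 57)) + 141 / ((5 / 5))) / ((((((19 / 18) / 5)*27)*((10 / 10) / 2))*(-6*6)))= -1429 / 1026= -1.39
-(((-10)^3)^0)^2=-1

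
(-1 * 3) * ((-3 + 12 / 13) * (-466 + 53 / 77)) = -2902149 / 1001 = -2899.25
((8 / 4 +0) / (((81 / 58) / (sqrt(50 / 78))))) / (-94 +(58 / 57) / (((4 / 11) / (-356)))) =-551 *sqrt(39) / 3271671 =-0.00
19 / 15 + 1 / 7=148 / 105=1.41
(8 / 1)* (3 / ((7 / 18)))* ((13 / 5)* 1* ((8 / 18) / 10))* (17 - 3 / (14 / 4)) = 141024 / 1225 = 115.12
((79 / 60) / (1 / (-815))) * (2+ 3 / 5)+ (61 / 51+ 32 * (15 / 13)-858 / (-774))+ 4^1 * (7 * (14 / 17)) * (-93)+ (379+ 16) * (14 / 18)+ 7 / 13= -7847100349 / 1710540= -4587.50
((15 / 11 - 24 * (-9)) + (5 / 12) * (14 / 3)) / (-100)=-2.19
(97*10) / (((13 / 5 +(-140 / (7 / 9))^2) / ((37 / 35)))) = 35890 / 1134091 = 0.03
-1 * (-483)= 483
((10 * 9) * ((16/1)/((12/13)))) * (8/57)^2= 33280/1083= 30.73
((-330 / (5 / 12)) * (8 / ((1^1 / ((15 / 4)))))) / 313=-23760 / 313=-75.91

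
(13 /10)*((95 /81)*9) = 247 /18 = 13.72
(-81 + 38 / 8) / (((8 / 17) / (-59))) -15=305435 / 32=9544.84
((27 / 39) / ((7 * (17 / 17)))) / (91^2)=9 / 753571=0.00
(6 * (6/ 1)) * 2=72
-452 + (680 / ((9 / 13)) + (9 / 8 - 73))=458.35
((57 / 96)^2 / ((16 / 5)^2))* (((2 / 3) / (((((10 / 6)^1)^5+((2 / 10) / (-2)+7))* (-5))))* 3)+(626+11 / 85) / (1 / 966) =161783828998887057 / 267481579520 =604841.01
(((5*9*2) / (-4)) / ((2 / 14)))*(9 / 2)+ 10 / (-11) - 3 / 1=-31357 / 44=-712.66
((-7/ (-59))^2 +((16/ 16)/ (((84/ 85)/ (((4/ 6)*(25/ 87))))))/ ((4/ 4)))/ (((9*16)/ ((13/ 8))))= 0.00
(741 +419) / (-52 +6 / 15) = -2900 / 129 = -22.48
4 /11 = 0.36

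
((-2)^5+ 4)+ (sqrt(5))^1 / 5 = -28+ sqrt(5) / 5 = -27.55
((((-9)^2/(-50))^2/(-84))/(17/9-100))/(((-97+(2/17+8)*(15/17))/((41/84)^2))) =-1062464283/1258142055520000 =-0.00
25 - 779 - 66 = -820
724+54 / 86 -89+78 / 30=638.23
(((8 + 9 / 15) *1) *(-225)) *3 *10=-58050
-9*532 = -4788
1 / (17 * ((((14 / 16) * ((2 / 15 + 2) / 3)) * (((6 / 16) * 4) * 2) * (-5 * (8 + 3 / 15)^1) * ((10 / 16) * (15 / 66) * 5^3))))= -132 / 3049375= -0.00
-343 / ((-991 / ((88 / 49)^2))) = 7744 / 6937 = 1.12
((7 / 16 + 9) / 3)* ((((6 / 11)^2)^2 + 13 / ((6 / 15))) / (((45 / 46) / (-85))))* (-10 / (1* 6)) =281701437685 / 18974736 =14846.13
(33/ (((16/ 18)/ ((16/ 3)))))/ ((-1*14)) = -99/ 7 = -14.14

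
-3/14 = -0.21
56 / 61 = 0.92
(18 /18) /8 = 1 /8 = 0.12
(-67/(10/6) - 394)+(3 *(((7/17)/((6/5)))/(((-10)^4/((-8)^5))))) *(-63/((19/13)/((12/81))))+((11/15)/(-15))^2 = -6747709522/16351875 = -412.66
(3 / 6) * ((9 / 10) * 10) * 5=45 / 2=22.50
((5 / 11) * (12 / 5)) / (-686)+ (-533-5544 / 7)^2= 6623973119 / 3773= 1755625.00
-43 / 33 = -1.30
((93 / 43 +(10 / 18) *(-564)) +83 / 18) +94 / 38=-4471885 / 14706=-304.09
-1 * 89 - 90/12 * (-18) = 46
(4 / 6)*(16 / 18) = 16 / 27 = 0.59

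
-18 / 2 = -9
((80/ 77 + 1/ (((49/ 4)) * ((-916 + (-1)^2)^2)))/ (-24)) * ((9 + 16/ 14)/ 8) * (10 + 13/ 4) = -441066915893/ 606499185600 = -0.73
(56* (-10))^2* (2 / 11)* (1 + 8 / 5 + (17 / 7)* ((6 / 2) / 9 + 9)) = 47541760 / 33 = 1440659.39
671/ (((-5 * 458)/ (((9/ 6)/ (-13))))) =2013/ 59540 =0.03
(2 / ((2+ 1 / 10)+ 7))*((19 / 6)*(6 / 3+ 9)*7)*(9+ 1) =535.90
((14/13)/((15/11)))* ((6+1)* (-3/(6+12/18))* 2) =-1617/325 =-4.98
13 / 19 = 0.68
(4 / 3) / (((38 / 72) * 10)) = 24 / 95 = 0.25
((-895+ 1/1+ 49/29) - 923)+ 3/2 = -105201/58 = -1813.81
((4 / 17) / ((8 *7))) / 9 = 1 / 2142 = 0.00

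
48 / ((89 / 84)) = 4032 / 89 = 45.30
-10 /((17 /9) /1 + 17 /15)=-3.31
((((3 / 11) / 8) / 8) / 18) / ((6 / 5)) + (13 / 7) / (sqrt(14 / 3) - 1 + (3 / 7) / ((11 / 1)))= 402451757 / 843676416 + 11011* sqrt(42) / 66578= 1.55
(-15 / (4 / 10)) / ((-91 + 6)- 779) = 25 / 576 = 0.04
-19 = -19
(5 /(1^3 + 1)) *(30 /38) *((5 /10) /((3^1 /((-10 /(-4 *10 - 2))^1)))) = 125 /1596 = 0.08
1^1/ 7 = 1/ 7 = 0.14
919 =919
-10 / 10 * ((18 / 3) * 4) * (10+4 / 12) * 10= -2480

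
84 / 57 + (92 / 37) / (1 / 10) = 18516 / 703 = 26.34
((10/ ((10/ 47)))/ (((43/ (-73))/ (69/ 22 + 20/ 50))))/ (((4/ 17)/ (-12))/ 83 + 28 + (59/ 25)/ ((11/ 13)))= -28248057735/ 3082286096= -9.16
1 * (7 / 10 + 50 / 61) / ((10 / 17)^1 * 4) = 15759 / 24400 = 0.65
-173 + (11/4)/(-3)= -2087/12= -173.92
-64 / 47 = -1.36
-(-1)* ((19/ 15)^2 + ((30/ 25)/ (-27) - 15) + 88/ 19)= -4184/ 475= -8.81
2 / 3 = 0.67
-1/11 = -0.09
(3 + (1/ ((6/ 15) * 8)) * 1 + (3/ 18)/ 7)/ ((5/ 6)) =1121/ 280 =4.00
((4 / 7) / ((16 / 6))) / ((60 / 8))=0.03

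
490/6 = 245/3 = 81.67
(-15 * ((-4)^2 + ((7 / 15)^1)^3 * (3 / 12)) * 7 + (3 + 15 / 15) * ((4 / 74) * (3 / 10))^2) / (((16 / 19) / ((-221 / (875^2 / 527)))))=4587758560212529 / 15093225000000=303.96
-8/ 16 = -1/ 2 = -0.50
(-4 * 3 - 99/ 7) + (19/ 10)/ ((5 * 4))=-36467/ 1400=-26.05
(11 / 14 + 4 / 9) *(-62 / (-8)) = 4805 / 504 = 9.53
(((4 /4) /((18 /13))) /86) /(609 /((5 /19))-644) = 65 /12927348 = 0.00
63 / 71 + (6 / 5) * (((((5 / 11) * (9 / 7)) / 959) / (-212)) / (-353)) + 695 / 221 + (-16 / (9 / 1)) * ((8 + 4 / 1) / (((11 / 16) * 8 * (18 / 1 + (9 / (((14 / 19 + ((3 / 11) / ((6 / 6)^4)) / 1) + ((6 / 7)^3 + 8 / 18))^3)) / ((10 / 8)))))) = 56815379539372897664452367850753857 / 14850760565990396157544496963822922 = 3.83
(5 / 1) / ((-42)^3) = -5 / 74088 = -0.00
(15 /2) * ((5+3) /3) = 20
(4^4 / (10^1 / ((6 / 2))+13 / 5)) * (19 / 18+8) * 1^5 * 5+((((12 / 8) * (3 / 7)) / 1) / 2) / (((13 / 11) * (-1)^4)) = 189888833 / 97188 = 1953.83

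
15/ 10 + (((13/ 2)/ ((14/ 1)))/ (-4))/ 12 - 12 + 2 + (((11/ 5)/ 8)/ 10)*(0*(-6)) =-8.51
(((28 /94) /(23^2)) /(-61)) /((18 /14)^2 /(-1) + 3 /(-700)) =68600 /12316657803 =0.00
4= 4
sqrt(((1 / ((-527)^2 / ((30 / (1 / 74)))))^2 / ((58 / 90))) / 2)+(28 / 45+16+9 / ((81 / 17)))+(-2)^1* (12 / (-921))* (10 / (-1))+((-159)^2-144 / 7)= 3330* sqrt(290) / 8054141+2444574662 / 96705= 25278.69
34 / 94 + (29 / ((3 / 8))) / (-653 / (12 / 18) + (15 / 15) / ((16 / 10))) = 312149 / 1104171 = 0.28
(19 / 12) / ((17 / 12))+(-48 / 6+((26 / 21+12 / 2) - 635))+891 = 91519 / 357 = 256.36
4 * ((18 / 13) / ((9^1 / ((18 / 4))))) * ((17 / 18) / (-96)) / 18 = -17 / 11232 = -0.00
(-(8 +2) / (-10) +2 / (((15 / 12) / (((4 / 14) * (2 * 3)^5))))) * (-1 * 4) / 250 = -248902 / 4375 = -56.89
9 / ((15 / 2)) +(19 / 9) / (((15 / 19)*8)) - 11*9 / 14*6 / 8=-3.77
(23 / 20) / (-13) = -23 / 260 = -0.09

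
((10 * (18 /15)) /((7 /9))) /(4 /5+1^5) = 60 /7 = 8.57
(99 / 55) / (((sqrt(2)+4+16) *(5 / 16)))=288 / 995 - 72 *sqrt(2) / 4975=0.27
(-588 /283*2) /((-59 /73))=85848 /16697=5.14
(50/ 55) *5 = 4.55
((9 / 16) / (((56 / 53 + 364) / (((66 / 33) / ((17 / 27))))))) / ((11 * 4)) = 12879 / 115778432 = 0.00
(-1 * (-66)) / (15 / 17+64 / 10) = 5610 / 619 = 9.06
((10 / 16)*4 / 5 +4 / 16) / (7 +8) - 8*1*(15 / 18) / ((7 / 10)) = -3979 / 420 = -9.47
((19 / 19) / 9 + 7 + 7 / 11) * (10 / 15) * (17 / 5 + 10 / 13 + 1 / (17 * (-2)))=539791 / 25245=21.38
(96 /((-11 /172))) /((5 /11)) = -3302.40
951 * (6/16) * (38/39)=18069/52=347.48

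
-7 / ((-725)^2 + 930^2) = -7 / 1390525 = -0.00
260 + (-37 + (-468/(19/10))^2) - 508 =21799515/361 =60386.47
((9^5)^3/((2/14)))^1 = 1441237924662543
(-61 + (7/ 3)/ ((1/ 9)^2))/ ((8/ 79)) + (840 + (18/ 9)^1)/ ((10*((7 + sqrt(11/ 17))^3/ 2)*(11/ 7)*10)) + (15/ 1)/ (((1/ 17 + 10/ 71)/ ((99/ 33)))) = 27412500701402593/ 18404973368100 - 12574849*sqrt(187)/ 15273836820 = 1489.40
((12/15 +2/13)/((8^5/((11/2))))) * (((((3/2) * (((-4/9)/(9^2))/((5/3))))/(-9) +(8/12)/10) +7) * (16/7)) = 0.00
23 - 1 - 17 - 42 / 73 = 4.42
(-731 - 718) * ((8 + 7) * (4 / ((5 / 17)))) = -295596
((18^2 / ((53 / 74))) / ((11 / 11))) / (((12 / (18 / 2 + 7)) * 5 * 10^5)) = 999 / 828125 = 0.00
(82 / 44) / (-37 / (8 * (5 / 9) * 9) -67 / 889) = -728980 / 391303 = -1.86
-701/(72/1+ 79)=-701/151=-4.64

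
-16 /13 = -1.23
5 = 5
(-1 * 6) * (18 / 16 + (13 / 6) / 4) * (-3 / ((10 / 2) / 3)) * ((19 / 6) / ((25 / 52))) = 2964 / 25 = 118.56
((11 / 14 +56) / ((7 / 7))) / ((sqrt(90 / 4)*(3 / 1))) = 53*sqrt(10) / 42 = 3.99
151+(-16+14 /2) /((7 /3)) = 1030 /7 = 147.14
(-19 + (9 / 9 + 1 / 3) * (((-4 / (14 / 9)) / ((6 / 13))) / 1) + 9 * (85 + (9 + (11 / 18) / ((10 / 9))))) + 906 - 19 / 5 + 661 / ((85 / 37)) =4794393 / 2380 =2014.45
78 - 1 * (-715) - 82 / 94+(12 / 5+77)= 204809 / 235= 871.53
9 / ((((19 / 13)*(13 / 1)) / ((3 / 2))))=27 / 38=0.71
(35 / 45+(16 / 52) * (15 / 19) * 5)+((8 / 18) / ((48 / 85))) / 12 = 658771 / 320112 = 2.06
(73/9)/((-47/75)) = -1825/141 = -12.94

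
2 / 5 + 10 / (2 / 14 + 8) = 464 / 285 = 1.63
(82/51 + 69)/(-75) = -3601/3825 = -0.94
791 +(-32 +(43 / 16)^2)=196153 / 256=766.22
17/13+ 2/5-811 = -52604/65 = -809.29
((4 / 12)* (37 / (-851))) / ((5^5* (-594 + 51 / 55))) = 11 / 1406694375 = 0.00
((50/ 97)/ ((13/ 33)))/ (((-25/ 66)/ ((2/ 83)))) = -8712/ 104663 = -0.08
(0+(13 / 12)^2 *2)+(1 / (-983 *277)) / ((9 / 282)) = 46014923 / 19604952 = 2.35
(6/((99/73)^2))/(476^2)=5329/370111896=0.00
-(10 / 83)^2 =-100 / 6889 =-0.01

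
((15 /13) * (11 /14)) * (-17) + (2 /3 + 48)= 18157 /546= 33.25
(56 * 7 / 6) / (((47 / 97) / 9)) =1213.53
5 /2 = 2.50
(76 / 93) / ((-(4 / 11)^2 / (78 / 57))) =-1573 / 186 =-8.46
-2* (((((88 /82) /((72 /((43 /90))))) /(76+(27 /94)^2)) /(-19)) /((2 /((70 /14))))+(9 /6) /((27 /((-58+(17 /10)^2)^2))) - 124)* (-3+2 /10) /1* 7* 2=33807269292661837 /9640738462500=3506.71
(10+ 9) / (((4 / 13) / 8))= 494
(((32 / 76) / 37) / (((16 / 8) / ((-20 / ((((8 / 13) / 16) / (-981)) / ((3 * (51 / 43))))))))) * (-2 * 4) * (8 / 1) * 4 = -2643869.15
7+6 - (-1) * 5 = 18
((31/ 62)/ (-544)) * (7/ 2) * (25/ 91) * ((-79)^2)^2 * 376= -45766345175/ 3536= -12942970.92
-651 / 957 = -217 / 319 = -0.68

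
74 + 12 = 86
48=48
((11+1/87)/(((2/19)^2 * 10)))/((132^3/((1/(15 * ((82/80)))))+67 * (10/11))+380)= 1902109/676837272120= 0.00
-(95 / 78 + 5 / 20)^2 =-52441 / 24336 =-2.15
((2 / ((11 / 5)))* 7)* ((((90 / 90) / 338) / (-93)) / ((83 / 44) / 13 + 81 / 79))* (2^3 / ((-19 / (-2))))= -176960 / 1214913219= -0.00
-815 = -815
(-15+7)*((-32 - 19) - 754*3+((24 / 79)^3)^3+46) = 2173628523606305511592 / 119851595982618319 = 18136.00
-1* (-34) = 34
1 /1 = 1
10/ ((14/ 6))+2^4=142/ 7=20.29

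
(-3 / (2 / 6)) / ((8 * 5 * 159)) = -3 / 2120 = -0.00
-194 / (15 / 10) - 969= -3295 / 3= -1098.33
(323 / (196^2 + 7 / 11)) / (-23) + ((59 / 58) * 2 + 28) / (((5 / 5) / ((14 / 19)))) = 118516515643 / 5355394359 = 22.13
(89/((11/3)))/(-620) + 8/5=2129/1364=1.56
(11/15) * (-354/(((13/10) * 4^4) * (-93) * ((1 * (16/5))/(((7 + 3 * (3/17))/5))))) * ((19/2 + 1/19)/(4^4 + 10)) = 78529/553999264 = 0.00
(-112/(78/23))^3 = -2136719872/59319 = -36020.83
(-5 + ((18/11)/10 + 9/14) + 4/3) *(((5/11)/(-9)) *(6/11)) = 6607/83853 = 0.08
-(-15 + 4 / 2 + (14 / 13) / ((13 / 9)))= 2071 / 169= 12.25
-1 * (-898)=898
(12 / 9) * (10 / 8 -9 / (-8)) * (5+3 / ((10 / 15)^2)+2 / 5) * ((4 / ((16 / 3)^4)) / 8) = 124659 / 5242880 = 0.02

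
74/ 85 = 0.87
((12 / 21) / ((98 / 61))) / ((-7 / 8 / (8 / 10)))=-3904 / 12005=-0.33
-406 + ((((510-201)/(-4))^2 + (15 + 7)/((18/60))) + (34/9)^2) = 7321321/1296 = 5649.17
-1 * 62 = -62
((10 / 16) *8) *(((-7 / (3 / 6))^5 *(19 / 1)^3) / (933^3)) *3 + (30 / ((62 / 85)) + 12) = -15.00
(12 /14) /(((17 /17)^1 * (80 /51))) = 153 /280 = 0.55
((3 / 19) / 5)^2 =0.00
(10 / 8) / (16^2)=5 / 1024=0.00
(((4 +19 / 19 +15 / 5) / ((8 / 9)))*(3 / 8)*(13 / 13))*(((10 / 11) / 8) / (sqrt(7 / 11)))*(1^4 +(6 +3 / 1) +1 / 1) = 5.29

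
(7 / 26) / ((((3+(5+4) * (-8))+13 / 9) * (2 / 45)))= -2835 / 31616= -0.09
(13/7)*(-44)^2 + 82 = 25742/7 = 3677.43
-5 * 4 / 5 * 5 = -20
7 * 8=56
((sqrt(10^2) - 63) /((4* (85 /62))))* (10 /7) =-1643 /119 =-13.81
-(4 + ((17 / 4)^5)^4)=-4064231406651970568912705 / 1099511627776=-3696396931129.10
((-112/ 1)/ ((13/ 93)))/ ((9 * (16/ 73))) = -15841/ 39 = -406.18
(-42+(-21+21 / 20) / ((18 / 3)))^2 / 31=3286969 / 49600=66.27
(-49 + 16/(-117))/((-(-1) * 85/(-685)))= 787613/1989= 395.98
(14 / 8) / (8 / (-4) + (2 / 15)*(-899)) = -105 / 7312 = -0.01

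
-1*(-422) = 422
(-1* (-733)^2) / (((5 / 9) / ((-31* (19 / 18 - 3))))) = -116591713 / 2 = -58295856.50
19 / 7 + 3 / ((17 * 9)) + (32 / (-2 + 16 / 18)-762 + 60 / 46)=-32300504 / 41055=-786.76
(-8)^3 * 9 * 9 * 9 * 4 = -1492992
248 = 248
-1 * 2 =-2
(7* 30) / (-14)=-15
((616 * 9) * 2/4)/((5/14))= 38808/5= 7761.60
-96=-96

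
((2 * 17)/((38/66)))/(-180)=-0.33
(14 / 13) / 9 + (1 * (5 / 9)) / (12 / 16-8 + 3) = -22 / 1989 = -0.01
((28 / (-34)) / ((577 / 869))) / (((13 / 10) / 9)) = -1094940 / 127517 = -8.59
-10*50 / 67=-7.46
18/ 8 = 9/ 4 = 2.25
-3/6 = -1/2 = -0.50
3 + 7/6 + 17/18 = 46/9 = 5.11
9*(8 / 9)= 8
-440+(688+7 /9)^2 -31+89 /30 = 383896903 /810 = 473946.79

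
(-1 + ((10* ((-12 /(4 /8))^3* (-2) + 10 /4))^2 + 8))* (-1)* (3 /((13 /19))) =-4357935856824 /13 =-335225835140.31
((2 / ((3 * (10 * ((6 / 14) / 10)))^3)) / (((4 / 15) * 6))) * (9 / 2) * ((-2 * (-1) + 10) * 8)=6860 / 27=254.07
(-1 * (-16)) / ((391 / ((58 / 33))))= 928 / 12903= 0.07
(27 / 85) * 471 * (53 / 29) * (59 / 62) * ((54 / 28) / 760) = 1073683593 / 1626111200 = 0.66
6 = 6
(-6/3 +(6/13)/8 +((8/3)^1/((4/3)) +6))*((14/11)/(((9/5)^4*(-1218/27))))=-21875/1343628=-0.02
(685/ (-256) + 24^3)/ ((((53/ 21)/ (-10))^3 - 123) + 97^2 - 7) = 4095977074875/ 2749845443936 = 1.49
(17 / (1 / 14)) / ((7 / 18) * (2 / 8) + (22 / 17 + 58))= 41616 / 10385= 4.01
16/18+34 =314/9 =34.89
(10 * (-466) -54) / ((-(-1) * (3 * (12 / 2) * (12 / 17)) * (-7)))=40069 / 756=53.00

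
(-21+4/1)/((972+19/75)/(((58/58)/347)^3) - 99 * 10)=-1275/3046695968987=-0.00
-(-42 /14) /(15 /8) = 8 /5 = 1.60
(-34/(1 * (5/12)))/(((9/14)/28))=-53312/15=-3554.13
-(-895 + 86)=809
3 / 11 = 0.27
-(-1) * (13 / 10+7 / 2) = 24 / 5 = 4.80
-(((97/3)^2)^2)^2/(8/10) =-39187167971884805/26244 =-1493185793777.05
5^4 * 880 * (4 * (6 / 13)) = 13200000 / 13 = 1015384.62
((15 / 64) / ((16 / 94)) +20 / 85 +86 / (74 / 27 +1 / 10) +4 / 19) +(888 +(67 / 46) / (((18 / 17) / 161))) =1141.57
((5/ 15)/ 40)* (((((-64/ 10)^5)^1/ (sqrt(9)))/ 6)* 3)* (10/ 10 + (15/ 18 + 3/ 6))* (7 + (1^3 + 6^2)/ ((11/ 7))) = -1644167168/ 1546875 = -1062.90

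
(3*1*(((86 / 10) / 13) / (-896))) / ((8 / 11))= -1419 / 465920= -0.00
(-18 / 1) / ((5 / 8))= -144 / 5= -28.80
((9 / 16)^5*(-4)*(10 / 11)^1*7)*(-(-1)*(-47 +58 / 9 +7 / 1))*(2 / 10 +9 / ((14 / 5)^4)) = 65922900651 / 3956277248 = 16.66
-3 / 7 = -0.43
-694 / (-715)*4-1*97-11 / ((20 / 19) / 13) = -228.97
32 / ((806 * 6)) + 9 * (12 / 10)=65326 / 6045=10.81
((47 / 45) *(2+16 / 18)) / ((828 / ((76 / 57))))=1222 / 251505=0.00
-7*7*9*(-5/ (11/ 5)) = 1002.27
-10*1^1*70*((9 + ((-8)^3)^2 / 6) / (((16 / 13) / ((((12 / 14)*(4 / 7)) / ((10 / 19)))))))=-161907265 / 7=-23129609.29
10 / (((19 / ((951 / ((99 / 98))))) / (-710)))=-220568600 / 627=-351784.05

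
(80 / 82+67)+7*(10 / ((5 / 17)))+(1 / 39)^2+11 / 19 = 363224705 / 1184859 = 306.56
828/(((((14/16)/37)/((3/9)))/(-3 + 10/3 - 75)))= -871424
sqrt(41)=6.40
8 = 8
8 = 8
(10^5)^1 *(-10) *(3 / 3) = -1000000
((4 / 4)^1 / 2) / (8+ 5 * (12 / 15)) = 1 / 24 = 0.04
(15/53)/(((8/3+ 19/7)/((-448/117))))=-15680/77857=-0.20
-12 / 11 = -1.09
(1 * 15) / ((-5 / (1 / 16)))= -3 / 16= -0.19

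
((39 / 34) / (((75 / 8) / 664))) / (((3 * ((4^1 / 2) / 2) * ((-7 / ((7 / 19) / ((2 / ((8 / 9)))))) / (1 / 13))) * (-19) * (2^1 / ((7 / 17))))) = 37184 / 70422075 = 0.00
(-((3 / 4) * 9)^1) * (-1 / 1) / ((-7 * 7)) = -27 / 196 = -0.14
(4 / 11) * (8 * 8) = 256 / 11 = 23.27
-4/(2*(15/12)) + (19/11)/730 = -12829/8030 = -1.60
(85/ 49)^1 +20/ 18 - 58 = -24323/ 441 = -55.15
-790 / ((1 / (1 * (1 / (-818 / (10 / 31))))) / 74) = 292300 / 12679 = 23.05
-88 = -88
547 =547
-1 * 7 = -7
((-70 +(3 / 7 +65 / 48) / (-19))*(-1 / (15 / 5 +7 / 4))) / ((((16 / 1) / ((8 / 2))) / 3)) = 447479 / 40432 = 11.07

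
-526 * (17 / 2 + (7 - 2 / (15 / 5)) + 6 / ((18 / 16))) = -31823 / 3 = -10607.67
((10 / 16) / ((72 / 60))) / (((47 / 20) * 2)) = 125 / 1128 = 0.11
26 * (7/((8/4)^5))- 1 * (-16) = 347/16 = 21.69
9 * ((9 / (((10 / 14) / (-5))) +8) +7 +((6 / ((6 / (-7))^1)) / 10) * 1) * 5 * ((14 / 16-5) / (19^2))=144639 / 5776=25.04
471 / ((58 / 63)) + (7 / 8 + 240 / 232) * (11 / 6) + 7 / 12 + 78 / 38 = 517.74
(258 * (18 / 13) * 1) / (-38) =-2322 / 247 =-9.40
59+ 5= 64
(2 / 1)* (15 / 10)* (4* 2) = 24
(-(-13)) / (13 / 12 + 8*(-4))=-156 / 371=-0.42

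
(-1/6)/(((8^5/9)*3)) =-1/65536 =-0.00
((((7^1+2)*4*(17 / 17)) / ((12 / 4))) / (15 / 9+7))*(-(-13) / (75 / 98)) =588 / 25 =23.52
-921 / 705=-307 / 235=-1.31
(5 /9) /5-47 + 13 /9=-409 /9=-45.44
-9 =-9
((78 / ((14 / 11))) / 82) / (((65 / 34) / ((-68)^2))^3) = 64117144361385984 / 6062875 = 10575369665.61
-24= -24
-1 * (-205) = 205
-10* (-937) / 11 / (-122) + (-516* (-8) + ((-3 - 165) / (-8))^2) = 3061114 / 671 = 4562.02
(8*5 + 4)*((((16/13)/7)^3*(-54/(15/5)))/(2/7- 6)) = 405504/538265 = 0.75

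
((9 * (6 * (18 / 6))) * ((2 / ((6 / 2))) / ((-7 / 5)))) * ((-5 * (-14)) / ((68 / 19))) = -1508.82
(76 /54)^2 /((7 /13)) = 18772 /5103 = 3.68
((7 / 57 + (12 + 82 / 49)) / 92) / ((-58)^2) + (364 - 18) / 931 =321287077 / 864399984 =0.37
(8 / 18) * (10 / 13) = 40 / 117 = 0.34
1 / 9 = 0.11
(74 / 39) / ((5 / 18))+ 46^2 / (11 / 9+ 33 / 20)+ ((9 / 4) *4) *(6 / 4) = 50880831 / 67210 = 757.04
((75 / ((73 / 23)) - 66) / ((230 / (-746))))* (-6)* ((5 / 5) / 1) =-6922134 / 8395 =-824.55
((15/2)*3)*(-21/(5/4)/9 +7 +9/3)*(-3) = -549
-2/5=-0.40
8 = 8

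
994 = 994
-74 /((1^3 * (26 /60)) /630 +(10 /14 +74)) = -1398600 /1412113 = -0.99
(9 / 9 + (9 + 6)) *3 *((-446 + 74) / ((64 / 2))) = -558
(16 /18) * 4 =32 /9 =3.56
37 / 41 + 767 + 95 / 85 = 536007 / 697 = 769.02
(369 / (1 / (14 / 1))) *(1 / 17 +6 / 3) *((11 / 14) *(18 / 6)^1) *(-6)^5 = -3314092320 / 17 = -194946607.06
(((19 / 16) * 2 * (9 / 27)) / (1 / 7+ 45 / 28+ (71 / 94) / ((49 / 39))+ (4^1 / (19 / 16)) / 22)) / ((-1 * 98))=-186637 / 57858180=-0.00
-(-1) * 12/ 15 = 4/ 5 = 0.80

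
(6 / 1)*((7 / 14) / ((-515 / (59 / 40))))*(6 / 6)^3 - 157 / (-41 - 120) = 3205703 / 3316600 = 0.97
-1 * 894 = -894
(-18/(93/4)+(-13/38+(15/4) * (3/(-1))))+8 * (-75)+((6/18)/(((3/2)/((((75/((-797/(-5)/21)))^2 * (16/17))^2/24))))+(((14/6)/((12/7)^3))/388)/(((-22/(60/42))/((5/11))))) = -8929404669378876438528620995/16715851792158561802290432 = -534.19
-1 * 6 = -6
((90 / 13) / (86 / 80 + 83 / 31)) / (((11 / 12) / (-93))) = -13838400 / 73931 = -187.18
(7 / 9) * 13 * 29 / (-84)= -377 / 108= -3.49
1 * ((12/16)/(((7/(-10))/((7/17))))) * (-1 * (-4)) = -30/17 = -1.76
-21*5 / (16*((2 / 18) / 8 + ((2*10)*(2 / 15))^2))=-35 / 38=-0.92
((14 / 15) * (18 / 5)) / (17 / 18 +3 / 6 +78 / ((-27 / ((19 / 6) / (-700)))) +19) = 63504 / 386647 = 0.16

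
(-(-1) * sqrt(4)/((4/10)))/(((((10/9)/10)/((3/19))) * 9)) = 15/19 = 0.79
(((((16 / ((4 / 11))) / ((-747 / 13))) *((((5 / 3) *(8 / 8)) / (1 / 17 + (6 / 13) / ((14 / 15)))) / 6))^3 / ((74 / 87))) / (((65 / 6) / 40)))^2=9113546717595998811372502525277640625 / 149892442632317423965293650491178066496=0.06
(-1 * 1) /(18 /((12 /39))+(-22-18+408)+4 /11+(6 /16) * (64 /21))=-154 /65913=-0.00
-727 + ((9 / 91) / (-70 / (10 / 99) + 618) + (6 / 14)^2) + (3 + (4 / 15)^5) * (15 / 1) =-21986688362 / 32248125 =-681.80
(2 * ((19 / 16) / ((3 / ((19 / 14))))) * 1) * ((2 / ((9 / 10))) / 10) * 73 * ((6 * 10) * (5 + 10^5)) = 4392386275 / 42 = 104580625.60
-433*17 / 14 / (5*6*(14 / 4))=-7361 / 1470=-5.01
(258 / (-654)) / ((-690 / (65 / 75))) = 559 / 1128150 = 0.00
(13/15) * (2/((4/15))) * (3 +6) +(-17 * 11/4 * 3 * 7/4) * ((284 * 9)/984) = -759699/1312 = -579.04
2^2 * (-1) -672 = -676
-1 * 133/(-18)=133/18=7.39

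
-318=-318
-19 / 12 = -1.58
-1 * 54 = -54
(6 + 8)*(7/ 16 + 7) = 833/ 8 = 104.12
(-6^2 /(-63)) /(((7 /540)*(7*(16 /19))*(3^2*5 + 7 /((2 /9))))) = 570 /5831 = 0.10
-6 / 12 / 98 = -1 / 196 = -0.01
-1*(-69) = 69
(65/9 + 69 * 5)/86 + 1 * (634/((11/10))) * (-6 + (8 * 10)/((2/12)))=1163014355/4257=273200.46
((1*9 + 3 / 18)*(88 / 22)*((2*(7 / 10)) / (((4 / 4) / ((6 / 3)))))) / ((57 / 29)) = 8932 / 171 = 52.23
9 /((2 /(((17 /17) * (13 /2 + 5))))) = 207 /4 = 51.75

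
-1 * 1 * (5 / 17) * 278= -1390 / 17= -81.76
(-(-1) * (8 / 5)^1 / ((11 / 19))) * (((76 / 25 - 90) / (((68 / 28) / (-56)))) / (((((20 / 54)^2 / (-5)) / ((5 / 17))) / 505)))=-2384394467616 / 79475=-30001817.77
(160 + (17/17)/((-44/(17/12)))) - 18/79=6663073/41712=159.74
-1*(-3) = 3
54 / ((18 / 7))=21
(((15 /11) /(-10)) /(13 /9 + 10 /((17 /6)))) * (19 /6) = -2907 /33484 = -0.09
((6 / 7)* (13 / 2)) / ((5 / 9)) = 10.03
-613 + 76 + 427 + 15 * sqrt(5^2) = -35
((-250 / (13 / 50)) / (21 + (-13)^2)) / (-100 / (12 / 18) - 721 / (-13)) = 1250 / 23351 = 0.05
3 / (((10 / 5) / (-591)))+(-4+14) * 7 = -1633 / 2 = -816.50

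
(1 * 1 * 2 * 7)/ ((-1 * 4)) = -7/ 2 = -3.50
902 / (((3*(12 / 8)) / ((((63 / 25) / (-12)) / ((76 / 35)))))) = -22099 / 1140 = -19.39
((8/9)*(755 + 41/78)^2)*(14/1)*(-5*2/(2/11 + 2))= -1337052162985/41067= -32557824.12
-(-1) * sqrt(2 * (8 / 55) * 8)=8 * sqrt(110) / 55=1.53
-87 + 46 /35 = -85.69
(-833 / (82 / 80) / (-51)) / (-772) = -490 / 23739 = -0.02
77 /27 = 2.85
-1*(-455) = 455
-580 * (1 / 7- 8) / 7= 31900 / 49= 651.02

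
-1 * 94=-94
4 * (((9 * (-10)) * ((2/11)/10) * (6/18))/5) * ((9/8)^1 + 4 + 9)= -339/55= -6.16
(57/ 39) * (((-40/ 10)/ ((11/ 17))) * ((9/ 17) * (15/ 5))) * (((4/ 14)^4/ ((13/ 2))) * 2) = -131328/ 4463459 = -0.03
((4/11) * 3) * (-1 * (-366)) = 4392/11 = 399.27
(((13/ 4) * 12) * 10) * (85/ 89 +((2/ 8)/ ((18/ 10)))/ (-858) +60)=837834775/ 35244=23772.41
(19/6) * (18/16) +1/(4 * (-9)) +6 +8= 2525/144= 17.53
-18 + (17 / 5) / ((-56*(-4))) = -20143 / 1120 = -17.98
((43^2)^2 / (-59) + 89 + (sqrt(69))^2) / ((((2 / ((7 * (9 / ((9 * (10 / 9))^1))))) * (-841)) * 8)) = 214797177 / 7939040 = 27.06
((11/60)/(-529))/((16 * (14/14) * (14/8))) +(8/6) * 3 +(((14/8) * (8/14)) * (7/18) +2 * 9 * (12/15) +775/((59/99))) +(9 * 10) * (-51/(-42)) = 1428.50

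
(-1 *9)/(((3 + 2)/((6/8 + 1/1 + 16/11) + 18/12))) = -1863/220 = -8.47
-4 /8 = -1 /2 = -0.50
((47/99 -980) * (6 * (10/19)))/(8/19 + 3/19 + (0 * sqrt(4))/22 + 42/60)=-2418.58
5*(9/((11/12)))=540/11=49.09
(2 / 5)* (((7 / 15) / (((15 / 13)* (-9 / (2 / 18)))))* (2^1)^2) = -728 / 91125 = -0.01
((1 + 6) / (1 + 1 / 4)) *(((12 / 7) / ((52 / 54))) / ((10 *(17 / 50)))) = 2.93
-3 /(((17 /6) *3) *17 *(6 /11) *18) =-11 /5202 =-0.00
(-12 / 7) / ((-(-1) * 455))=-0.00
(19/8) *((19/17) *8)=361/17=21.24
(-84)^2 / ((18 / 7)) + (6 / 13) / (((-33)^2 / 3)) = 4316314 / 1573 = 2744.00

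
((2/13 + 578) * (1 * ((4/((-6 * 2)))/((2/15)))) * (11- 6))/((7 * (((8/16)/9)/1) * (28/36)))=-15219900/637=-23893.09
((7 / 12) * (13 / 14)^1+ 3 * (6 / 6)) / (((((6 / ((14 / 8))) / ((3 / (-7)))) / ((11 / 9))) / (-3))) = 935 / 576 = 1.62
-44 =-44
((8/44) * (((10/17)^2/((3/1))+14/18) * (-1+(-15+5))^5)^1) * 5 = -340110430/2601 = -130761.41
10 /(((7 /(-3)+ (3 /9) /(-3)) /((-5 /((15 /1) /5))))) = 75 /11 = 6.82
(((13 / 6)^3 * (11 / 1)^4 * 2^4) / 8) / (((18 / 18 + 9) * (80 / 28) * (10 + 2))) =225163939 / 259200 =868.69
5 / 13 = 0.38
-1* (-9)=9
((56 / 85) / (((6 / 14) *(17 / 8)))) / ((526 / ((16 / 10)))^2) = 50176 / 7496190375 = 0.00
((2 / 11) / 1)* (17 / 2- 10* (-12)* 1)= 257 / 11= 23.36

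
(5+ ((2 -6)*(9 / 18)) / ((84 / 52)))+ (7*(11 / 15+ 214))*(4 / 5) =211097 / 175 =1206.27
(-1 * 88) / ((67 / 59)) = -5192 / 67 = -77.49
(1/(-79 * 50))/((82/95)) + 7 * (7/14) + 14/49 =1716537/453460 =3.79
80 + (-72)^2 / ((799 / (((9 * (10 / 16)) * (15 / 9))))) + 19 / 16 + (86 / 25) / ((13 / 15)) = 121305837 / 830960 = 145.98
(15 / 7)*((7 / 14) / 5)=3 / 14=0.21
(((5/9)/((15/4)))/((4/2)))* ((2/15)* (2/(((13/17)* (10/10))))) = 136/5265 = 0.03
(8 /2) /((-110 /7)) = -0.25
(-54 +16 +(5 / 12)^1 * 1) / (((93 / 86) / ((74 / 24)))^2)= -1141607731 / 3736368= -305.54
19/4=4.75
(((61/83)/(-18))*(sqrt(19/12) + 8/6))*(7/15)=-854/33615 - 427*sqrt(57)/134460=-0.05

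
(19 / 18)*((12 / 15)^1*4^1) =152 / 45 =3.38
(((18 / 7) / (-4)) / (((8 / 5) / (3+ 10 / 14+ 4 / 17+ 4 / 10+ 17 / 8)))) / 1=-277371 / 106624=-2.60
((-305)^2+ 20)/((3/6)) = 186090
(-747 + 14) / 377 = -733 / 377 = -1.94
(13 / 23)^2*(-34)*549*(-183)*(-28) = -16163934696 / 529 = -30555642.15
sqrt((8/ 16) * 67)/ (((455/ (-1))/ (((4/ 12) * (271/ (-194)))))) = 271 * sqrt(134)/ 529620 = 0.01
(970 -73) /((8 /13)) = 11661 /8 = 1457.62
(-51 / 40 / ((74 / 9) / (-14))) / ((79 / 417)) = 1339821 / 116920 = 11.46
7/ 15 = 0.47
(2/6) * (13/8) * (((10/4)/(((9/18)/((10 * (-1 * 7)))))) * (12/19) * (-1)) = 2275/19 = 119.74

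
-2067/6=-689/2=-344.50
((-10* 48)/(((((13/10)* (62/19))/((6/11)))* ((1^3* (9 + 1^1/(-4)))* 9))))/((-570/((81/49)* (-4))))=-13824/1520519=-0.01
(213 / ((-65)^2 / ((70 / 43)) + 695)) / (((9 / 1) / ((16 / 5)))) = 15904 / 690975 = 0.02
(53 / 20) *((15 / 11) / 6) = 53 / 88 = 0.60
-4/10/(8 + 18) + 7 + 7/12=5903/780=7.57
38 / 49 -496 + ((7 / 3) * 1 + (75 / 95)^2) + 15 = -25327175 / 53067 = -477.27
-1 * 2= -2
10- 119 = -109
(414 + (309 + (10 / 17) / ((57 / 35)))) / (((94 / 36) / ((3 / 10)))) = 6308433 / 75905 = 83.11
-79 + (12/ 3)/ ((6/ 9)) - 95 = -168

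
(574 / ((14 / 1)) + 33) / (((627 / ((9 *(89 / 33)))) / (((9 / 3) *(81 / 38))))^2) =17305903773 / 3816059522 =4.54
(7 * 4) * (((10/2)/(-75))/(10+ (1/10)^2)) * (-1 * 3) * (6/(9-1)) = 60/143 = 0.42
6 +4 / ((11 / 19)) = 142 / 11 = 12.91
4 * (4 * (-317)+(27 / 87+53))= -4858.76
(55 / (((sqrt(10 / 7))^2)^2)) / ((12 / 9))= 1617 / 80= 20.21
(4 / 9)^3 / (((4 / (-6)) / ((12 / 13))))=-128 / 1053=-0.12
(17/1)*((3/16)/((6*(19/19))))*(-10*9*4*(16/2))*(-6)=9180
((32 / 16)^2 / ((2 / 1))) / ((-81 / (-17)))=34 / 81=0.42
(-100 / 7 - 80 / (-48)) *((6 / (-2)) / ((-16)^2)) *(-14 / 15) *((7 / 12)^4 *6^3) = -3.45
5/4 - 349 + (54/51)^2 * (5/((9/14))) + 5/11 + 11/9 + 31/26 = -500131223/1487772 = -336.16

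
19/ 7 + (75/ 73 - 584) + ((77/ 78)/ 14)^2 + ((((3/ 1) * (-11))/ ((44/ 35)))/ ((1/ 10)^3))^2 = 8568964559145799/ 12435696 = 689061919.75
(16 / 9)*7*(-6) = -224 / 3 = -74.67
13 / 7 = 1.86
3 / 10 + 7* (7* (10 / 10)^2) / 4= 251 / 20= 12.55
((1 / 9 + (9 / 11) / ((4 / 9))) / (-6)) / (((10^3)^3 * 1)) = -0.00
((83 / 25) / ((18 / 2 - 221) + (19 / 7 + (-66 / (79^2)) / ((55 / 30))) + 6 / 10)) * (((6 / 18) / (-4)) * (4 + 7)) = 0.01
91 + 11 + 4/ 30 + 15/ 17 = 26269/ 255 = 103.02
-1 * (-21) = 21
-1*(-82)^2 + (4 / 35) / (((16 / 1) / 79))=-941281 / 140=-6723.44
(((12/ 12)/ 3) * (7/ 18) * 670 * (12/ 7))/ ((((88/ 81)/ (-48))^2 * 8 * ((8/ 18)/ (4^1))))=39562830/ 121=326965.54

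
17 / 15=1.13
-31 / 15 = -2.07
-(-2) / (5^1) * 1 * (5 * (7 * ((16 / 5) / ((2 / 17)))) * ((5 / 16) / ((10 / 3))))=357 / 10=35.70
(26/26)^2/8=1/8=0.12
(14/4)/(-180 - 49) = -7/458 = -0.02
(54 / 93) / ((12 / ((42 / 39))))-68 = -27383 / 403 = -67.95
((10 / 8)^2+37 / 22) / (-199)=-571 / 35024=-0.02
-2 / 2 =-1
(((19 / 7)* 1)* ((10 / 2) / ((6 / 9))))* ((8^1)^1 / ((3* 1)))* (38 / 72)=1805 / 63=28.65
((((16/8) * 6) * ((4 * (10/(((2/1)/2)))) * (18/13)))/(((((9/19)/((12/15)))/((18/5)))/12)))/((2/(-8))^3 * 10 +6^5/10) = 100859904/1617083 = 62.37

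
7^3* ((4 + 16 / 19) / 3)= 31556 / 57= 553.61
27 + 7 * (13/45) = 1306/45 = 29.02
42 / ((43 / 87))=3654 / 43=84.98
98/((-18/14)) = -686/9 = -76.22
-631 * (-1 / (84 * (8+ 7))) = 631 / 1260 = 0.50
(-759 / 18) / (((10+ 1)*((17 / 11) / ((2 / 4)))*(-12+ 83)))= -253 / 14484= -0.02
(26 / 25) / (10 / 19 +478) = 247 / 113650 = 0.00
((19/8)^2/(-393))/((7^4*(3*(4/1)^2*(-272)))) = 361/788451213312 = 0.00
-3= -3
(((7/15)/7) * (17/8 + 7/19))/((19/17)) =6443/43320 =0.15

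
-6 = -6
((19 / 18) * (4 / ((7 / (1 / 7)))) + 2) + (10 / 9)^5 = 3.78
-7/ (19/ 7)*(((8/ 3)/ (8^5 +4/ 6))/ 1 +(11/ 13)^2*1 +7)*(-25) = 6039833100/ 12140791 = 497.48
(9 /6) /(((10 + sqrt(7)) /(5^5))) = 15625 /31 - 3125 * sqrt(7) /62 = 370.68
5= 5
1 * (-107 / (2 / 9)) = -963 / 2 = -481.50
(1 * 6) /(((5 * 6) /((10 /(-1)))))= -2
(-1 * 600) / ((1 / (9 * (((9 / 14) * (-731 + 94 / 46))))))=2530520.50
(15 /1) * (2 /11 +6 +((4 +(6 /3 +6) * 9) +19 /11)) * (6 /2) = 41535 /11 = 3775.91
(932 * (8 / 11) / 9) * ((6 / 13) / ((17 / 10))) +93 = 827369 / 7293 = 113.45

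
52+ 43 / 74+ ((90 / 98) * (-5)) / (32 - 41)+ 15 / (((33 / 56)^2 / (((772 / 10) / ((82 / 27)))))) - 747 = 404.10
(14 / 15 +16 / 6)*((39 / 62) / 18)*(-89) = -3471 / 310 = -11.20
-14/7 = -2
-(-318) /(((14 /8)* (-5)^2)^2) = 5088 /30625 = 0.17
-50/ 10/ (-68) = 5/ 68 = 0.07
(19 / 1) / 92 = 0.21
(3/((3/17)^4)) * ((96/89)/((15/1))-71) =-97636049/445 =-219406.85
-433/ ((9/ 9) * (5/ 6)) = -2598/ 5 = -519.60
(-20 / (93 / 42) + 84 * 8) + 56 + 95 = 25233 / 31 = 813.97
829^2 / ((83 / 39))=26802399 / 83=322920.47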